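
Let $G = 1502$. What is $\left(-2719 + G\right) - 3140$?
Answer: $-4357$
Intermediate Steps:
$\left(-2719 + G\right) - 3140 = \left(-2719 + 1502\right) - 3140 = -1217 - 3140 = -4357$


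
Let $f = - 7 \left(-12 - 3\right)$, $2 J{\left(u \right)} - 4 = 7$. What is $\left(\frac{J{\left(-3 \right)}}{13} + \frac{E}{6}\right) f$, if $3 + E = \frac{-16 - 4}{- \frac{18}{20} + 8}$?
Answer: $- \frac{52955}{923} \approx -57.373$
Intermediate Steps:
$J{\left(u \right)} = \frac{11}{2}$ ($J{\left(u \right)} = 2 + \frac{1}{2} \cdot 7 = 2 + \frac{7}{2} = \frac{11}{2}$)
$f = 105$ ($f = \left(-7\right) \left(-15\right) = 105$)
$E = - \frac{413}{71}$ ($E = -3 + \frac{-16 - 4}{- \frac{18}{20} + 8} = -3 - \frac{20}{\left(-18\right) \frac{1}{20} + 8} = -3 - \frac{20}{- \frac{9}{10} + 8} = -3 - \frac{20}{\frac{71}{10}} = -3 - \frac{200}{71} = - \frac{413}{71} \approx -5.8169$)
$\left(\frac{J{\left(-3 \right)}}{13} + \frac{E}{6}\right) f = \left(\frac{11}{2 \cdot 13} - \frac{413}{71 \cdot 6}\right) 105 = \left(\frac{11}{2} \cdot \frac{1}{13} - \frac{413}{426}\right) 105 = \left(\frac{11}{26} - \frac{413}{426}\right) 105 = \left(- \frac{1513}{2769}\right) 105 = - \frac{52955}{923}$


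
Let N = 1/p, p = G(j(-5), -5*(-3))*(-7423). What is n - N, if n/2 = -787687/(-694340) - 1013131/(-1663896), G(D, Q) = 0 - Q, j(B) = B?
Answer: 95836708478113/27486739678060 ≈ 3.4867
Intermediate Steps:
G(D, Q) = -Q
p = 111345 (p = -(-5)*(-3)*(-7423) = -1*15*(-7423) = -15*(-7423) = 111345)
n = 503521656773/144413693580 (n = 2*(-787687/(-694340) - 1013131/(-1663896)) = 2*(-787687*(-1/694340) - 1013131*(-1/1663896)) = 2*(787687/694340 + 1013131/1663896) = 2*(503521656773/288827387160) = 503521656773/144413693580 ≈ 3.4867)
N = 1/111345 ≈ 8.9811e-6
n - N = 503521656773/144413693580 - 1*1/111345 = 503521656773/144413693580 - 1/111345 = 95836708478113/27486739678060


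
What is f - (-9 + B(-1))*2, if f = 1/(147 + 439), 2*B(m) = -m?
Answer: 9963/586 ≈ 17.002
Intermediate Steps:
B(m) = -m/2 (B(m) = (-m)/2 = -m/2)
f = 1/586 ≈ 0.0017065
f - (-9 + B(-1))*2 = 1/586 - (-9 - ½*(-1))*2 = 1/586 - (-9 + ½)*2 = 1/586 - (-17)*2/2 = 1/586 - 1*(-17) = 1/586 + 17 = 9963/586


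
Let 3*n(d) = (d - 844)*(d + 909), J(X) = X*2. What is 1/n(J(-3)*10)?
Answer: -1/255832 ≈ -3.9088e-6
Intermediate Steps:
J(X) = 2*X
n(d) = (-844 + d)*(909 + d)/3 (n(d) = ((d - 844)*(d + 909))/3 = ((-844 + d)*(909 + d))/3 = (-844 + d)*(909 + d)/3)
1/n(J(-3)*10) = 1/(-255732 + ((2*(-3))*10)²/3 + 65*((2*(-3))*10)/3) = 1/(-255732 + (-6*10)²/3 + 65*(-6*10)/3) = 1/(-255732 + (⅓)*(-60)² + (65/3)*(-60)) = 1/(-255732 + (⅓)*3600 - 1300) = 1/(-255732 + 1200 - 1300) = 1/(-255832) = -1/255832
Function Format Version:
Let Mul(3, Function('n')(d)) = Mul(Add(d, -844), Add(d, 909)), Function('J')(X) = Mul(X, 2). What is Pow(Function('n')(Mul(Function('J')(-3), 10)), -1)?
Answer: Rational(-1, 255832) ≈ -3.9088e-6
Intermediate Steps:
Function('J')(X) = Mul(2, X)
Function('n')(d) = Mul(Rational(1, 3), Add(-844, d), Add(909, d)) (Function('n')(d) = Mul(Rational(1, 3), Mul(Add(d, -844), Add(d, 909))) = Mul(Rational(1, 3), Mul(Add(-844, d), Add(909, d))) = Mul(Rational(1, 3), Add(-844, d), Add(909, d)))
Pow(Function('n')(Mul(Function('J')(-3), 10)), -1) = Pow(Add(-255732, Mul(Rational(1, 3), Pow(Mul(Mul(2, -3), 10), 2)), Mul(Rational(65, 3), Mul(Mul(2, -3), 10))), -1) = Pow(Add(-255732, Mul(Rational(1, 3), Pow(Mul(-6, 10), 2)), Mul(Rational(65, 3), Mul(-6, 10))), -1) = Pow(Add(-255732, Mul(Rational(1, 3), Pow(-60, 2)), Mul(Rational(65, 3), -60)), -1) = Pow(Add(-255732, Mul(Rational(1, 3), 3600), -1300), -1) = Pow(Add(-255732, 1200, -1300), -1) = Pow(-255832, -1) = Rational(-1, 255832)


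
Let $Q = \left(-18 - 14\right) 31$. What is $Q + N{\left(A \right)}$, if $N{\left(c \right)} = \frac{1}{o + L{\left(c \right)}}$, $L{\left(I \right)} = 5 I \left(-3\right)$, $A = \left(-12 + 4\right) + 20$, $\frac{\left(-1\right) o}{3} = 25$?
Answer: $- \frac{252961}{255} \approx -992.0$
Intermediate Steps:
$o = -75$ ($o = \left(-3\right) 25 = -75$)
$A = 12$ ($A = -8 + 20 = 12$)
$L{\left(I \right)} = - 15 I$
$N{\left(c \right)} = \frac{1}{-75 - 15 c}$
$Q = -992$ ($Q = \left(-32\right) 31 = -992$)
$Q + N{\left(A \right)} = -992 - \frac{1}{75 + 15 \cdot 12} = -992 - \frac{1}{75 + 180} = -992 - \frac{1}{255} = - \frac{252961}{255}$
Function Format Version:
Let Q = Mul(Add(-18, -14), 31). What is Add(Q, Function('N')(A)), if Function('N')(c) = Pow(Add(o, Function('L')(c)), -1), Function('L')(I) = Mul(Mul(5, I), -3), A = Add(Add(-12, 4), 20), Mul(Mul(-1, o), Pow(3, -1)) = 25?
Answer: Rational(-252961, 255) ≈ -992.00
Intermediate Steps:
o = -75 (o = Mul(-3, 25) = -75)
A = 12 (A = Add(-8, 20) = 12)
Function('L')(I) = Mul(-15, I)
Function('N')(c) = Pow(Add(-75, Mul(-15, c)), -1)
Q = -992 (Q = Mul(-32, 31) = -992)
Add(Q, Function('N')(A)) = Add(-992, Mul(-1, Pow(Add(75, Mul(15, 12)), -1))) = Add(-992, Mul(-1, Pow(Add(75, 180), -1))) = Add(-992, Mul(-1, Pow(255, -1))) = Add(-992, Mul(-1, Rational(1, 255))) = Add(-992, Rational(-1, 255)) = Rational(-252961, 255)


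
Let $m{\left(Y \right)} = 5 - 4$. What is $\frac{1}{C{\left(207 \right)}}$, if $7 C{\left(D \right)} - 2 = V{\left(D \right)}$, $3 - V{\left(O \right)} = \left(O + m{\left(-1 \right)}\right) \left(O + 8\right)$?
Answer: $- \frac{7}{44715} \approx -0.00015655$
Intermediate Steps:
$m{\left(Y \right)} = 1$ ($m{\left(Y \right)} = 5 - 4 = 1$)
$V{\left(O \right)} = 3 - \left(1 + O\right) \left(8 + O\right)$ ($V{\left(O \right)} = 3 - \left(O + 1\right) \left(O + 8\right) = 3 - \left(1 + O\right) \left(8 + O\right)$)
$C{\left(D \right)} = - \frac{3}{7} - \frac{9 D}{7} - \frac{D^{2}}{7}$ ($C{\left(D \right)} = \frac{2}{7} + \frac{-5 - D^{2} - 9 D}{7} = \frac{2}{7} - \left(\frac{5}{7} + \frac{D^{2}}{7} + \frac{9 D}{7}\right) = - \frac{3}{7} - \frac{9 D}{7} - \frac{D^{2}}{7}$)
$\frac{1}{C{\left(207 \right)}} = \frac{1}{- \frac{3}{7} - \frac{1863}{7} - \frac{207^{2}}{7}} = \frac{1}{- \frac{3}{7} - \frac{1863}{7} - \frac{42849}{7}} = \frac{1}{- \frac{44715}{7}} = - \frac{7}{44715}$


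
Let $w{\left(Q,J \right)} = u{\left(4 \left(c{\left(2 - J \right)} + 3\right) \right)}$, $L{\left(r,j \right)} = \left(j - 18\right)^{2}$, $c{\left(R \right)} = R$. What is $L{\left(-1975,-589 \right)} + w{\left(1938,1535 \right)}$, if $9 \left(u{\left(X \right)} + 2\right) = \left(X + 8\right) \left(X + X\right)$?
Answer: $8680767$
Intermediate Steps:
$L{\left(r,j \right)} = \left(-18 + j\right)^{2}$
$u{\left(X \right)} = -2 + \frac{2 X \left(8 + X\right)}{9}$ ($u{\left(X \right)} = -2 + \frac{\left(X + 8\right) \left(X + X\right)}{9} = -2 + \frac{\left(8 + X\right) 2 X}{9} = -2 + \frac{2 X \left(8 + X\right)}{9}$)
$w{\left(Q,J \right)} = \frac{302}{9} - \frac{64 J}{9} + \frac{2 \left(20 - 4 J\right)^{2}}{9}$ ($w{\left(Q,J \right)} = -2 + \frac{2 \left(4 \left(\left(2 - J\right) + 3\right)\right)^{2}}{9} + \frac{16 \cdot 4 \left(\left(2 - J\right) + 3\right)}{9} = -2 + \frac{2 \left(4 \left(5 - J\right)\right)^{2}}{9} + \frac{16 \cdot 4 \left(5 - J\right)}{9} = -2 + \frac{2 \left(20 - 4 J\right)^{2}}{9} + \frac{16 \left(20 - 4 J\right)}{9} = -2 + \frac{2 \left(20 - 4 J\right)^{2}}{9} - \left(- \frac{320}{9} + \frac{64 J}{9}\right) = \frac{302}{9} - \frac{64 J}{9} + \frac{2 \left(20 - 4 J\right)^{2}}{9}$)
$L{\left(-1975,-589 \right)} + w{\left(1938,1535 \right)} = \left(-18 - 589\right)^{2} + \left(\frac{1102}{9} - \frac{196480}{3} + \frac{32 \cdot 1535^{2}}{9}\right) = \left(-607\right)^{2} + \left(\frac{1102}{9} - \frac{196480}{3} + \frac{32}{9} \cdot 2356225\right) = 368449 + \left(\frac{1102}{9} - \frac{196480}{3} + \frac{75399200}{9}\right) = 368449 + 8312318 = 8680767$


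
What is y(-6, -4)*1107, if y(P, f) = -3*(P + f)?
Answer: 33210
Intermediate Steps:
y(P, f) = -3*P - 3*f
y(-6, -4)*1107 = (-3*(-6) - 3*(-4))*1107 = (18 + 12)*1107 = 30*1107 = 33210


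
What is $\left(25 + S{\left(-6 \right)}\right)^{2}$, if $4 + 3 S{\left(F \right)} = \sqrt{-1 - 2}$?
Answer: $\frac{\left(71 + i \sqrt{3}\right)^{2}}{9} \approx 559.78 + 27.328 i$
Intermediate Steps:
$S{\left(F \right)} = - \frac{4}{3} + \frac{i \sqrt{3}}{3}$ ($S{\left(F \right)} = - \frac{4}{3} + \frac{\sqrt{-1 - 2}}{3} = - \frac{4}{3} + \frac{\sqrt{-3}}{3} = - \frac{4}{3} + \frac{i \sqrt{3}}{3}$)
$\left(25 + S{\left(-6 \right)}\right)^{2} = \left(25 - \left(\frac{4}{3} - \frac{i \sqrt{3}}{3}\right)\right)^{2} = \left(\frac{71}{3} + \frac{i \sqrt{3}}{3}\right)^{2}$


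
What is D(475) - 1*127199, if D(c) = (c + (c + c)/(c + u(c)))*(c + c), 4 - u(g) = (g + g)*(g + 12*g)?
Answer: 1900808055821/5865771 ≈ 3.2405e+5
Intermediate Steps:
u(g) = 4 - 26*g² (u(g) = 4 - (g + g)*(g + 12*g) = 4 - 2*g*13*g = 4 - 26*g²)
D(c) = 2*c*(c + 2*c/(4 + c - 26*c²)) (D(c) = (c + (c + c)/(c + (4 - 26*c²)))*(c + c) = (c + (2*c)/(4 + c - 26*c²))*(2*c) = (c + 2*c/(4 + c - 26*c²))*(2*c) = 2*c*(c + 2*c/(4 + c - 26*c²)))
D(475) - 1*127199 = 2*475²*(6 + 475 - 26*475²)/(4 + 475 - 26*475²) - 1*127199 = 2*225625*(6 + 475 - 26*225625)/(4 + 475 - 26*225625) - 127199 = 2*225625*(6 + 475 - 5866250)/(4 + 475 - 5866250) - 127199 = 2*225625*(-5865769)/(-5865771) - 127199 = 2*225625*(-1/5865771)*(-5865769) - 127199 = 2646928261250/5865771 - 127199 = 1900808055821/5865771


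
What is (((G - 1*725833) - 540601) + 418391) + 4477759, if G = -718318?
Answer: 2911398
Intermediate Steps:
(((G - 1*725833) - 540601) + 418391) + 4477759 = (((-718318 - 1*725833) - 540601) + 418391) + 4477759 = (((-718318 - 725833) - 540601) + 418391) + 4477759 = ((-1444151 - 540601) + 418391) + 4477759 = (-1984752 + 418391) + 4477759 = -1566361 + 4477759 = 2911398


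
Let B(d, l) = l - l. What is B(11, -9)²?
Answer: 0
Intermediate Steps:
B(d, l) = 0
B(11, -9)² = 0² = 0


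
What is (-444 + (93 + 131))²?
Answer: 48400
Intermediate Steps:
(-444 + (93 + 131))² = (-444 + 224)² = (-220)² = 48400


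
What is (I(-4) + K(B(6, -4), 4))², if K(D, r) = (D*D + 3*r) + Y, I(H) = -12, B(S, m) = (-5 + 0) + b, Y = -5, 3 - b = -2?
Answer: 25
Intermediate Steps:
b = 5 (b = 3 - 1*(-2) = 3 + 2 = 5)
B(S, m) = 0 (B(S, m) = (-5 + 0) + 5 = -5 + 5 = 0)
K(D, r) = -5 + D² + 3*r (K(D, r) = (D*D + 3*r) - 5 = (D² + 3*r) - 5 = -5 + D² + 3*r)
(I(-4) + K(B(6, -4), 4))² = (-12 + (-5 + 0² + 3*4))² = (-12 + (-5 + 0 + 12))² = (-12 + 7)² = (-5)² = 25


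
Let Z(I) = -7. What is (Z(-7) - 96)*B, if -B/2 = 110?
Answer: 22660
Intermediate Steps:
B = -220 (B = -2*110 = -220)
(Z(-7) - 96)*B = (-7 - 96)*(-220) = -103*(-220) = 22660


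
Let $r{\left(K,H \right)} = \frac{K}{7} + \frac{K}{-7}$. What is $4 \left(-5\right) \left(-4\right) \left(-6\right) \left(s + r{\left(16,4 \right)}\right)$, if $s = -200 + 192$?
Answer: $3840$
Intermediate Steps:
$s = -8$
$r{\left(K,H \right)} = 0$ ($r{\left(K,H \right)} = K \frac{1}{7} + K \left(- \frac{1}{7}\right) = \frac{K}{7} - \frac{K}{7} = 0$)
$4 \left(-5\right) \left(-4\right) \left(-6\right) \left(s + r{\left(16,4 \right)}\right) = 4 \left(-5\right) \left(-4\right) \left(-6\right) \left(-8 + 0\right) = \left(-20\right) \left(-4\right) \left(-6\right) \left(-8\right) = 80 \left(-6\right) \left(-8\right) = \left(-480\right) \left(-8\right) = 3840$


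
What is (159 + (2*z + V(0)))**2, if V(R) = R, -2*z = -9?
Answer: 28224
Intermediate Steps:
z = 9/2 (z = -1/2*(-9) = 9/2 ≈ 4.5000)
(159 + (2*z + V(0)))**2 = (159 + (2*(9/2) + 0))**2 = (159 + (9 + 0))**2 = (159 + 9)**2 = 168**2 = 28224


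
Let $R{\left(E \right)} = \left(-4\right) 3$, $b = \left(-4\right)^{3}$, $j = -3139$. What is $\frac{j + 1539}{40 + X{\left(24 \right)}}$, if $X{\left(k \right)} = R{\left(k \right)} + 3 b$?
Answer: $\frac{400}{41} \approx 9.7561$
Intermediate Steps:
$b = -64$
$R{\left(E \right)} = -12$
$X{\left(k \right)} = -204$ ($X{\left(k \right)} = -12 + 3 \left(-64\right) = -12 - 192 = -204$)
$\frac{j + 1539}{40 + X{\left(24 \right)}} = \frac{-3139 + 1539}{40 - 204} = - \frac{1600}{-164} = \left(-1600\right) \left(- \frac{1}{164}\right) = \frac{400}{41}$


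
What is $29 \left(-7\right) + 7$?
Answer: $-196$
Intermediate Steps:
$29 \left(-7\right) + 7 = -203 + 7 = -196$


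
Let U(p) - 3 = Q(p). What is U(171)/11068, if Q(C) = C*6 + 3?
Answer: 258/2767 ≈ 0.093242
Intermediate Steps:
Q(C) = 3 + 6*C (Q(C) = 6*C + 3 = 3 + 6*C)
U(p) = 6 + 6*p (U(p) = 3 + (3 + 6*p) = 6 + 6*p)
U(171)/11068 = (6 + 6*171)/11068 = (6 + 1026)*(1/11068) = 1032*(1/11068) = 258/2767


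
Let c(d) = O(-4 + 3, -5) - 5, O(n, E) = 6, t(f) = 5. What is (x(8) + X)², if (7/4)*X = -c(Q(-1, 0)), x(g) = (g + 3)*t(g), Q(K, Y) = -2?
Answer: 145161/49 ≈ 2962.5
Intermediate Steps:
c(d) = 1 (c(d) = 6 - 5 = 1)
x(g) = 15 + 5*g (x(g) = (g + 3)*5 = (3 + g)*5 = 15 + 5*g)
X = -4/7 (X = 4*(-1*1)/7 = (4/7)*(-1) = -4/7 ≈ -0.57143)
(x(8) + X)² = ((15 + 5*8) - 4/7)² = ((15 + 40) - 4/7)² = (55 - 4/7)² = (381/7)² = 145161/49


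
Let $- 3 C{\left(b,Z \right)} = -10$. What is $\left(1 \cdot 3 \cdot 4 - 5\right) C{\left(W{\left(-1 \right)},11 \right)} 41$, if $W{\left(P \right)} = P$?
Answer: $\frac{2870}{3} \approx 956.67$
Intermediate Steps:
$C{\left(b,Z \right)} = \frac{10}{3}$ ($C{\left(b,Z \right)} = \left(- \frac{1}{3}\right) \left(-10\right) = \frac{10}{3}$)
$\left(1 \cdot 3 \cdot 4 - 5\right) C{\left(W{\left(-1 \right)},11 \right)} 41 = \left(1 \cdot 3 \cdot 4 - 5\right) \frac{10}{3} \cdot 41 = \left(1 \cdot 12 - 5\right) \frac{10}{3} \cdot 41 = \left(12 - 5\right) \frac{10}{3} \cdot 41 = 7 \cdot \frac{10}{3} \cdot 41 = \frac{70}{3} \cdot 41 = \frac{2870}{3}$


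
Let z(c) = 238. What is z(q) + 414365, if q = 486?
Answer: 414603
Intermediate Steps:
z(q) + 414365 = 238 + 414365 = 414603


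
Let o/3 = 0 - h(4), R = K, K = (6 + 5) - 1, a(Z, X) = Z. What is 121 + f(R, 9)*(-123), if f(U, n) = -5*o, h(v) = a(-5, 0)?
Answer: 9346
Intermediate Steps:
K = 10 (K = 11 - 1 = 10)
h(v) = -5
R = 10
o = 15 (o = 3*(0 - 1*(-5)) = 3*(0 + 5) = 3*5 = 15)
f(U, n) = -75 (f(U, n) = -5*15 = -75)
121 + f(R, 9)*(-123) = 121 - 75*(-123) = 121 + 9225 = 9346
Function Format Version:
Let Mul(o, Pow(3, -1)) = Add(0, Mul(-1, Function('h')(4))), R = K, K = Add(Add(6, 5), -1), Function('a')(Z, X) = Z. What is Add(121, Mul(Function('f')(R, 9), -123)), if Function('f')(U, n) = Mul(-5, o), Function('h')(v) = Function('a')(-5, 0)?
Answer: 9346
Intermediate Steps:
K = 10 (K = Add(11, -1) = 10)
Function('h')(v) = -5
R = 10
o = 15 (o = Mul(3, Add(0, Mul(-1, -5))) = Mul(3, Add(0, 5)) = Mul(3, 5) = 15)
Function('f')(U, n) = -75 (Function('f')(U, n) = Mul(-5, 15) = -75)
Add(121, Mul(Function('f')(R, 9), -123)) = Add(121, Mul(-75, -123)) = Add(121, 9225) = 9346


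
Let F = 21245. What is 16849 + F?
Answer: 38094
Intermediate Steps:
16849 + F = 16849 + 21245 = 38094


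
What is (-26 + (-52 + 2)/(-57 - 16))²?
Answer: 3415104/5329 ≈ 640.85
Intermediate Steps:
(-26 + (-52 + 2)/(-57 - 16))² = (-26 - 50/(-73))² = (-26 - 50*(-1/73))² = (-26 + 50/73)² = (-1848/73)² = 3415104/5329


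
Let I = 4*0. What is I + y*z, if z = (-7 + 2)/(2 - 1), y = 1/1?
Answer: -5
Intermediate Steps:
y = 1
I = 0
z = -5 (z = -5/1 = -5*1 = -5)
I + y*z = 0 + 1*(-5) = 0 - 5 = -5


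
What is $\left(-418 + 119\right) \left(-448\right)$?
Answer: $133952$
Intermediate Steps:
$\left(-418 + 119\right) \left(-448\right) = \left(-299\right) \left(-448\right) = 133952$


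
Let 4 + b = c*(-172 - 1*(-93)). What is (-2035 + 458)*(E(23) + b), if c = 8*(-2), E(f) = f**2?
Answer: -2821253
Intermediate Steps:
c = -16
b = 1260 (b = -4 - 16*(-172 - 1*(-93)) = -4 - 16*(-172 + 93) = -4 - 16*(-79) = -4 + 1264 = 1260)
(-2035 + 458)*(E(23) + b) = (-2035 + 458)*(23**2 + 1260) = -1577*(529 + 1260) = -1577*1789 = -2821253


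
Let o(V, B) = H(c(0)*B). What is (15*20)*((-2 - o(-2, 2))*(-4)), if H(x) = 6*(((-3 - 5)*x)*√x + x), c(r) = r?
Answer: 2400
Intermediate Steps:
H(x) = -48*x^(3/2) + 6*x (H(x) = 6*((-8*x)*√x + x) = 6*(-8*x^(3/2) + x) = 6*(x - 8*x^(3/2)) = -48*x^(3/2) + 6*x)
o(V, B) = 0 (o(V, B) = -48*(0*B)^(3/2) + 6*(0*B) = -48*0^(3/2) + 6*0 = -48*0 + 0 = 0 + 0 = 0)
(15*20)*((-2 - o(-2, 2))*(-4)) = (15*20)*((-2 - 1*0)*(-4)) = 300*((-2 + 0)*(-4)) = 300*(-2*(-4)) = 300*8 = 2400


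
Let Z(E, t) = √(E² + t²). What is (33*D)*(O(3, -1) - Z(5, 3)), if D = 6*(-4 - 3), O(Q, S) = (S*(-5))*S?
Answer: 6930 + 1386*√34 ≈ 15012.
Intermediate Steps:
O(Q, S) = -5*S² (O(Q, S) = (-5*S)*S = -5*S²)
D = -42 (D = 6*(-7) = -42)
(33*D)*(O(3, -1) - Z(5, 3)) = (33*(-42))*(-5*(-1)² - √(5² + 3²)) = -1386*(-5*1 - √(25 + 9)) = -1386*(-5 - √34) = 6930 + 1386*√34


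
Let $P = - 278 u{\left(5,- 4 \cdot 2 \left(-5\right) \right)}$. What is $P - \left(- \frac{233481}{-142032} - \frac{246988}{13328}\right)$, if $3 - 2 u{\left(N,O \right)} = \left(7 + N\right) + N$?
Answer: $\frac{11058783399}{5633936} \approx 1962.9$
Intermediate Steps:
$u{\left(N,O \right)} = -2 - N$ ($u{\left(N,O \right)} = \frac{3}{2} - \frac{\left(7 + N\right) + N}{2} = \frac{3}{2} - \frac{7 + 2 N}{2} = \frac{3}{2} - \left(\frac{7}{2} + N\right) = -2 - N$)
$P = 1946$ ($P = - 278 \left(-2 - 5\right) = \left(-278\right) \left(-7\right) = 1946$)
$P - \left(- \frac{233481}{-142032} - \frac{246988}{13328}\right) = 1946 - \left(- \frac{233481}{-142032} - \frac{246988}{13328}\right) = 1946 - \left(\left(-233481\right) \left(- \frac{1}{142032}\right) - \frac{8821}{476}\right) = 1946 - \left(\frac{77827}{47344} - \frac{8821}{476}\right) = 1946 - - \frac{95143943}{5633936} = 1946 + \frac{95143943}{5633936} = \frac{11058783399}{5633936}$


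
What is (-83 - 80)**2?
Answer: 26569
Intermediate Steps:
(-83 - 80)**2 = (-163)**2 = 26569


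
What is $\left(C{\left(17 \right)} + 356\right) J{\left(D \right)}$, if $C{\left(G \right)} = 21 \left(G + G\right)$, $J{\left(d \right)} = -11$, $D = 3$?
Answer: $-11770$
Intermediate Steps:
$C{\left(G \right)} = 42 G$ ($C{\left(G \right)} = 21 \cdot 2 G = 42 G$)
$\left(C{\left(17 \right)} + 356\right) J{\left(D \right)} = \left(42 \cdot 17 + 356\right) \left(-11\right) = \left(714 + 356\right) \left(-11\right) = 1070 \left(-11\right) = -11770$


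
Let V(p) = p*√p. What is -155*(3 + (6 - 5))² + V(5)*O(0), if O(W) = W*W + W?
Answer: -2480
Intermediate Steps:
O(W) = W + W² (O(W) = W² + W = W + W²)
V(p) = p^(3/2)
-155*(3 + (6 - 5))² + V(5)*O(0) = -155*(3 + (6 - 5))² + 5^(3/2)*(0*(1 + 0)) = -155*(3 + 1)² + (5*√5)*(0*1) = -155*4² + (5*√5)*0 = -155*16 + 0 = -2480 + 0 = -2480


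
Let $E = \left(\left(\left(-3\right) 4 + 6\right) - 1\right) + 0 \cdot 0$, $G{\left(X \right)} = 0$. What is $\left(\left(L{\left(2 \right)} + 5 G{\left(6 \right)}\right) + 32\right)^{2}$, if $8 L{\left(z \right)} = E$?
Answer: $\frac{62001}{64} \approx 968.77$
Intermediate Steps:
$E = -7$ ($E = \left(\left(-12 + 6\right) - 1\right) + 0 = \left(-6 - 1\right) + 0 = -7 + 0 = -7$)
$L{\left(z \right)} = - \frac{7}{8}$ ($L{\left(z \right)} = \frac{1}{8} \left(-7\right) = - \frac{7}{8}$)
$\left(\left(L{\left(2 \right)} + 5 G{\left(6 \right)}\right) + 32\right)^{2} = \left(\left(- \frac{7}{8} + 5 \cdot 0\right) + 32\right)^{2} = \left(\left(- \frac{7}{8} + 0\right) + 32\right)^{2} = \left(- \frac{7}{8} + 32\right)^{2} = \left(\frac{249}{8}\right)^{2} = \frac{62001}{64}$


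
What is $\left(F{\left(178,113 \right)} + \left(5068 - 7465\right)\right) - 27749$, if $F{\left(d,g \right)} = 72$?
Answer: $-30074$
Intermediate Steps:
$\left(F{\left(178,113 \right)} + \left(5068 - 7465\right)\right) - 27749 = \left(72 + \left(5068 - 7465\right)\right) - 27749 = \left(72 - 2397\right) - 27749 = -2325 - 27749 = -30074$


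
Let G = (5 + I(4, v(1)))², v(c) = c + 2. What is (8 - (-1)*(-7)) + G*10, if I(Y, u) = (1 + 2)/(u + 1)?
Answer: 2653/8 ≈ 331.63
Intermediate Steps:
v(c) = 2 + c
I(Y, u) = 3/(1 + u)
G = 529/16 (G = (5 + 3/(1 + (2 + 1)))² = (5 + 3/(1 + 3))² = (5 + 3/4)² = (5 + 3*(¼))² = (5 + ¾)² = (23/4)² = 529/16 ≈ 33.063)
(8 - (-1)*(-7)) + G*10 = (8 - (-1)*(-7)) + (529/16)*10 = (8 - 1*7) + 2645/8 = (8 - 7) + 2645/8 = 1 + 2645/8 = 2653/8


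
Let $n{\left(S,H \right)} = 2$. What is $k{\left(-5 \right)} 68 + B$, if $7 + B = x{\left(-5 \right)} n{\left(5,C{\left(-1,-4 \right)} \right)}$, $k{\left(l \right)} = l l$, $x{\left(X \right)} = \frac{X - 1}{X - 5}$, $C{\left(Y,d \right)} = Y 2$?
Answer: $\frac{8471}{5} \approx 1694.2$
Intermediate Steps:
$C{\left(Y,d \right)} = 2 Y$
$x{\left(X \right)} = \frac{-1 + X}{-5 + X}$
$k{\left(l \right)} = l^{2}$
$B = - \frac{29}{5}$ ($B = -7 + \frac{-1 - 5}{-5 - 5} \cdot 2 = -7 + \frac{1}{-10} \left(-6\right) 2 = -7 + \left(- \frac{1}{10}\right) \left(-6\right) 2 = -7 + \frac{3}{5} \cdot 2 = -7 + \frac{6}{5} = - \frac{29}{5} \approx -5.8$)
$k{\left(-5 \right)} 68 + B = \left(-5\right)^{2} \cdot 68 - \frac{29}{5} = 25 \cdot 68 - \frac{29}{5} = 1700 - \frac{29}{5} = \frac{8471}{5}$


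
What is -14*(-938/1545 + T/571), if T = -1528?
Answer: 40549012/882195 ≈ 45.964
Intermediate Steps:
-14*(-938/1545 + T/571) = -14*(-938/1545 - 1528/571) = -14*(-2896358/882195) = 40549012/882195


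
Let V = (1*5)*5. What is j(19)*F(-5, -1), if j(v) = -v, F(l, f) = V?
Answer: -475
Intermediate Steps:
V = 25 (V = 5*5 = 25)
F(l, f) = 25
j(19)*F(-5, -1) = -1*19*25 = -19*25 = -475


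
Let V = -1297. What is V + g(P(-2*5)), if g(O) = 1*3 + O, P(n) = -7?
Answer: -1301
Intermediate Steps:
g(O) = 3 + O
V + g(P(-2*5)) = -1297 + (3 - 7) = -1297 - 4 = -1301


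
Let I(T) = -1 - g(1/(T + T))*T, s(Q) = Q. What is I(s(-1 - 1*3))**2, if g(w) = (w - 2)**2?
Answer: 74529/256 ≈ 291.13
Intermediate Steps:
g(w) = (-2 + w)**2
I(T) = -1 - T*(-2 + 1/(2*T))**2 (I(T) = -1 - (-2 + 1/(T + T))**2*T = -1 - (-2 + 1/(2*T))**2*T = -1 - T*(-2 + 1/(2*T))**2)
I(s(-1 - 1*3))**2 = (1 - 4*(-1 - 1*3) - 1/(4*(-1 - 1*3)))**2 = (1 - 4*(-1 - 3) - 1/(4*(-1 - 3)))**2 = (1 - 4*(-4) - 1/4/(-4))**2 = (1 + 16 - 1/4*(-1/4))**2 = (1 + 16 + 1/16)**2 = (273/16)**2 = 74529/256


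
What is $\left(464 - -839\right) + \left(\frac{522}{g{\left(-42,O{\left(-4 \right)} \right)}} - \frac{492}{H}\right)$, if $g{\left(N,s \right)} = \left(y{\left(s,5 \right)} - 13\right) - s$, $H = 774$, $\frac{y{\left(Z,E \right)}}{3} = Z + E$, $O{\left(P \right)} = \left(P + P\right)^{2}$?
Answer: $\frac{10953994}{8385} \approx 1306.4$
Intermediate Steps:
$O{\left(P \right)} = 4 P^{2}$ ($O{\left(P \right)} = \left(2 P\right)^{2} = 4 P^{2}$)
$y{\left(Z,E \right)} = 3 E + 3 Z$ ($y{\left(Z,E \right)} = 3 \left(Z + E\right) = 3 \left(E + Z\right) = 3 E + 3 Z$)
$g{\left(N,s \right)} = 2 + 2 s$ ($g{\left(N,s \right)} = \left(\left(3 \cdot 5 + 3 s\right) - 13\right) - s = \left(\left(15 + 3 s\right) - 13\right) - s = \left(2 + 3 s\right) - s = 2 + 2 s$)
$\left(464 - -839\right) + \left(\frac{522}{g{\left(-42,O{\left(-4 \right)} \right)}} - \frac{492}{H}\right) = \left(464 - -839\right) + \left(\frac{522}{2 + 2 \cdot 4 \left(-4\right)^{2}} - \frac{492}{774}\right) = \left(464 + 839\right) + \left(\frac{522}{2 + 2 \cdot 4 \cdot 16} - \frac{82}{129}\right) = 1303 - \left(\frac{82}{129} - \frac{522}{2 + 2 \cdot 64}\right) = 1303 - \left(\frac{82}{129} - \frac{522}{2 + 128}\right) = 1303 - \left(\frac{82}{129} - \frac{522}{130}\right) = 1303 + \left(522 \cdot \frac{1}{130} - \frac{82}{129}\right) = 1303 + \left(\frac{261}{65} - \frac{82}{129}\right) = 1303 + \frac{28339}{8385} = \frac{10953994}{8385}$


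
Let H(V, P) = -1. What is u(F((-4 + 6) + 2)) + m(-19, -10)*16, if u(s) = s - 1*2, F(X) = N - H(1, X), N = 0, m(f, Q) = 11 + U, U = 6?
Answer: 271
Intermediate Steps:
m(f, Q) = 17 (m(f, Q) = 11 + 6 = 17)
F(X) = 1 (F(X) = 0 - 1*(-1) = 0 + 1 = 1)
u(s) = -2 + s (u(s) = s - 2 = -2 + s)
u(F((-4 + 6) + 2)) + m(-19, -10)*16 = (-2 + 1) + 17*16 = -1 + 272 = 271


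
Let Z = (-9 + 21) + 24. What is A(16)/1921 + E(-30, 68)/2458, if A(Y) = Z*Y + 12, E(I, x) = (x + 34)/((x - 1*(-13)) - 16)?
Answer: 47070351/153459085 ≈ 0.30673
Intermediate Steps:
Z = 36 (Z = 12 + 24 = 36)
E(I, x) = (34 + x)/(-3 + x) (E(I, x) = (34 + x)/((x + 13) - 16) = (34 + x)/((13 + x) - 16) = (34 + x)/(-3 + x))
A(Y) = 12 + 36*Y (A(Y) = 36*Y + 12 = 12 + 36*Y)
A(16)/1921 + E(-30, 68)/2458 = (12 + 36*16)/1921 + ((34 + 68)/(-3 + 68))/2458 = (12 + 576)*(1/1921) + (102/65)*(1/2458) = 588*(1/1921) + ((1/65)*102)*(1/2458) = 588/1921 + (102/65)*(1/2458) = 588/1921 + 51/79885 = 47070351/153459085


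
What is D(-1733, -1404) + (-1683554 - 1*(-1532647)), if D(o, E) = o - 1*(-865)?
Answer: -151775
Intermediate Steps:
D(o, E) = 865 + o (D(o, E) = o + 865 = 865 + o)
D(-1733, -1404) + (-1683554 - 1*(-1532647)) = (865 - 1733) + (-1683554 - 1*(-1532647)) = -868 + (-1683554 + 1532647) = -868 - 150907 = -151775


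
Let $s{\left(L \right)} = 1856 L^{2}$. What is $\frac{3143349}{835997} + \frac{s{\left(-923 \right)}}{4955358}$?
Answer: $\frac{668719171668635}{2071332210963} \approx 322.84$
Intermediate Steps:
$\frac{3143349}{835997} + \frac{s{\left(-923 \right)}}{4955358} = \frac{3143349}{835997} + \frac{1856 \left(-923\right)^{2}}{4955358} = 3143349 \cdot \frac{1}{835997} + 1856 \cdot 851929 \cdot \frac{1}{4955358} = \frac{3143349}{835997} + 1581180224 \cdot \frac{1}{4955358} = \frac{3143349}{835997} + \frac{790590112}{2477679} = \frac{668719171668635}{2071332210963}$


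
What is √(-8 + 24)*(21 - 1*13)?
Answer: 32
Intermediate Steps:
√(-8 + 24)*(21 - 1*13) = √16*(21 - 13) = 4*8 = 32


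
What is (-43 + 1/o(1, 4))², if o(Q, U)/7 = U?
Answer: 1447209/784 ≈ 1845.9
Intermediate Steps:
o(Q, U) = 7*U
(-43 + 1/o(1, 4))² = (-43 + 1/(7*4))² = (-43 + 1/28)² = (-1203/28)² = 1447209/784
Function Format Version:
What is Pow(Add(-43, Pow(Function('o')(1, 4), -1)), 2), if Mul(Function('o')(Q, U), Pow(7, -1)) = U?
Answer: Rational(1447209, 784) ≈ 1845.9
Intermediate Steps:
Function('o')(Q, U) = Mul(7, U)
Pow(Add(-43, Pow(Function('o')(1, 4), -1)), 2) = Pow(Add(-43, Pow(Mul(7, 4), -1)), 2) = Pow(Add(-43, Pow(28, -1)), 2) = Pow(Add(-43, Rational(1, 28)), 2) = Pow(Rational(-1203, 28), 2) = Rational(1447209, 784)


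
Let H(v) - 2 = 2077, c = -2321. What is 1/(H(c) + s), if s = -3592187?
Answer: -1/3590108 ≈ -2.7854e-7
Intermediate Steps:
H(v) = 2079 (H(v) = 2 + 2077 = 2079)
1/(H(c) + s) = 1/(2079 - 3592187) = 1/(-3590108) = -1/3590108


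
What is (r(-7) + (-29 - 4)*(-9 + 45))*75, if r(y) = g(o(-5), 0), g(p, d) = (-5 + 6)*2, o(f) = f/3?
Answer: -88950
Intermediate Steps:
o(f) = f/3 (o(f) = f*(1/3) = f/3)
g(p, d) = 2 (g(p, d) = 1*2 = 2)
r(y) = 2
(r(-7) + (-29 - 4)*(-9 + 45))*75 = (2 + (-29 - 4)*(-9 + 45))*75 = (2 - 33*36)*75 = (2 - 1188)*75 = -1186*75 = -88950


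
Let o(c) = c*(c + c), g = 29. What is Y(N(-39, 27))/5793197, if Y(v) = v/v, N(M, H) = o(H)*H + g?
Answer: 1/5793197 ≈ 1.7262e-7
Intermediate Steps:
o(c) = 2*c² (o(c) = c*(2*c) = 2*c²)
N(M, H) = 29 + 2*H³ (N(M, H) = (2*H²)*H + 29 = 2*H³ + 29 = 29 + 2*H³)
Y(v) = 1
Y(N(-39, 27))/5793197 = 1/5793197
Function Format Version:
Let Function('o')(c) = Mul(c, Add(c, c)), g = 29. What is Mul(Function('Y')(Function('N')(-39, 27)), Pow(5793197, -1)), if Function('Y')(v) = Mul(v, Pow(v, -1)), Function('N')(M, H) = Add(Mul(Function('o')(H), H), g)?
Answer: Rational(1, 5793197) ≈ 1.7262e-7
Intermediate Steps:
Function('o')(c) = Mul(2, Pow(c, 2)) (Function('o')(c) = Mul(c, Mul(2, c)) = Mul(2, Pow(c, 2)))
Function('N')(M, H) = Add(29, Mul(2, Pow(H, 3))) (Function('N')(M, H) = Add(Mul(Mul(2, Pow(H, 2)), H), 29) = Add(Mul(2, Pow(H, 3)), 29) = Add(29, Mul(2, Pow(H, 3))))
Function('Y')(v) = 1
Mul(Function('Y')(Function('N')(-39, 27)), Pow(5793197, -1)) = Mul(1, Pow(5793197, -1)) = Mul(1, Rational(1, 5793197)) = Rational(1, 5793197)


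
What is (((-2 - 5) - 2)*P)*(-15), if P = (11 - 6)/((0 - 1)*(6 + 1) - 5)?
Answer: -225/4 ≈ -56.250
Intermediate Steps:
P = -5/12 (P = 5/(-1*7 - 5) = 5/(-7 - 5) = 5/(-12) = 5*(-1/12) = -5/12 ≈ -0.41667)
(((-2 - 5) - 2)*P)*(-15) = (((-2 - 5) - 2)*(-5/12))*(-15) = ((-7 - 2)*(-5/12))*(-15) = -9*(-5/12)*(-15) = (15/4)*(-15) = -225/4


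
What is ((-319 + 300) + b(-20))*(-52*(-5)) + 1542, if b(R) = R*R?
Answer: 100602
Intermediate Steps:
b(R) = R**2
((-319 + 300) + b(-20))*(-52*(-5)) + 1542 = ((-319 + 300) + (-20)**2)*(-52*(-5)) + 1542 = (-19 + 400)*260 + 1542 = 381*260 + 1542 = 99060 + 1542 = 100602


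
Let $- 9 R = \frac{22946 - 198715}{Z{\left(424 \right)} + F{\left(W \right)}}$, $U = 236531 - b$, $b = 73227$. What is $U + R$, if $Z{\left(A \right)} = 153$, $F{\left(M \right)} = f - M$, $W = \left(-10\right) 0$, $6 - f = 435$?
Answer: $\frac{405471367}{2484} \approx 1.6323 \cdot 10^{5}$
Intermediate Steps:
$f = -429$ ($f = 6 - 435 = -429$)
$W = 0$
$F{\left(M \right)} = -429 - M$
$U = 163304$ ($U = 236531 - 73227 = 163304$)
$R = - \frac{175769}{2484}$ ($R = - \frac{\left(22946 - 198715\right) \frac{1}{153 - 429}}{9} = - \frac{\left(-175769\right) \frac{1}{153 + \left(-429 + 0\right)}}{9} = - \frac{\left(-175769\right) \frac{1}{153 - 429}}{9} = - \frac{\left(-175769\right) \frac{1}{-276}}{9} = - \frac{\left(-175769\right) \left(- \frac{1}{276}\right)}{9} = \left(- \frac{1}{9}\right) \frac{175769}{276} = - \frac{175769}{2484} \approx -70.76$)
$U + R = 163304 - \frac{175769}{2484} = \frac{405471367}{2484}$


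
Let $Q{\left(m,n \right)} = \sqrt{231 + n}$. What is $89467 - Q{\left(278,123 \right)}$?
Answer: $89467 - \sqrt{354} \approx 89448.0$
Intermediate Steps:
$89467 - Q{\left(278,123 \right)} = 89467 - \sqrt{231 + 123} = 89467 - \sqrt{354}$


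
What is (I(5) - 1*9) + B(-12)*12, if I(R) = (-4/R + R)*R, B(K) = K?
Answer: -132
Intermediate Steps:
I(R) = R*(R - 4/R) (I(R) = (R - 4/R)*R = R*(R - 4/R))
(I(5) - 1*9) + B(-12)*12 = ((-4 + 5**2) - 1*9) - 12*12 = ((-4 + 25) - 9) - 144 = (21 - 9) - 144 = 12 - 144 = -132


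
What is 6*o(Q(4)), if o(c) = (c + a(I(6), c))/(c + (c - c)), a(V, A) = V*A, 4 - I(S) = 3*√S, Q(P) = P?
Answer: 30 - 18*√6 ≈ -14.091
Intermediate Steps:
I(S) = 4 - 3*√S
a(V, A) = A*V
o(c) = (c + c*(4 - 3*√6))/c (o(c) = (c + c*(4 - 3*√6))/(c + (c - c)) = (c + c*(4 - 3*√6))/(c + 0) = (c + c*(4 - 3*√6))/c)
6*o(Q(4)) = 6*(5 - 3*√6) = 30 - 18*√6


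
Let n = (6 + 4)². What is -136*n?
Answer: -13600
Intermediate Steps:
n = 100 (n = 10² = 100)
-136*n = -136*100 = -13600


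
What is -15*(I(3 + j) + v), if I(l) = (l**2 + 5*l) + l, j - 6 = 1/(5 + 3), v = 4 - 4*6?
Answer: -113295/64 ≈ -1770.2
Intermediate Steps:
v = -20 (v = 4 - 24 = -20)
j = 49/8 (j = 6 + 1/(5 + 3) = 6 + 1/8 = 49/8 ≈ 6.1250)
I(l) = l**2 + 6*l
-15*(I(3 + j) + v) = -15*((3 + 49/8)*(6 + (3 + 49/8)) - 20) = -15*(73*(6 + 73/8)/8 - 20) = -15*((73/8)*(121/8) - 20) = -15*(8833/64 - 20) = -15*7553/64 = -113295/64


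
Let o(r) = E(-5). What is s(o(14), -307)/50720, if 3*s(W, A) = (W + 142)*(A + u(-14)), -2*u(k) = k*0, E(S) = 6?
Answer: -11359/38040 ≈ -0.29861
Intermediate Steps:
u(k) = 0 (u(k) = -k*0/2 = -1/2*0 = 0)
o(r) = 6
s(W, A) = A*(142 + W)/3 (s(W, A) = ((W + 142)*(A + 0))/3 = ((142 + W)*A)/3 = (A*(142 + W))/3 = A*(142 + W)/3)
s(o(14), -307)/50720 = ((1/3)*(-307)*(142 + 6))/50720 = ((1/3)*(-307)*148)*(1/50720) = -45436/3*1/50720 = -11359/38040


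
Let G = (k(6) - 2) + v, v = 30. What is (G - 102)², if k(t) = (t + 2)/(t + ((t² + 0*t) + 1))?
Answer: 10074276/1849 ≈ 5448.5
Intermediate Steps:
k(t) = (2 + t)/(1 + t + t²) (k(t) = (2 + t)/(t + ((t² + 0) + 1)) = (2 + t)/(t + (t² + 1)) = (2 + t)/(t + (1 + t²)) = (2 + t)/(1 + t + t²))
G = 1212/43 (G = ((2 + 6)/(1 + 6 + 6²) - 2) + 30 = (8/(1 + 6 + 36) - 2) + 30 = (8/43 - 2) + 30 = -78/43 + 30 = 1212/43 ≈ 28.186)
(G - 102)² = (1212/43 - 102)² = (-3174/43)² = 10074276/1849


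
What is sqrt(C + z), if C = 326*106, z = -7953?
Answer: sqrt(26603) ≈ 163.10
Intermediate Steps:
C = 34556
sqrt(C + z) = sqrt(34556 - 7953) = sqrt(26603)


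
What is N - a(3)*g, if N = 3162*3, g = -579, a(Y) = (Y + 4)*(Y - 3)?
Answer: 9486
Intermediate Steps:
a(Y) = (-3 + Y)*(4 + Y) (a(Y) = (4 + Y)*(-3 + Y) = (-3 + Y)*(4 + Y))
N = 9486
N - a(3)*g = 9486 - (-12 + 3 + 3²)*(-579) = 9486 - (-12 + 3 + 9)*(-579) = 9486 - 0*(-579) = 9486 - 1*0 = 9486 + 0 = 9486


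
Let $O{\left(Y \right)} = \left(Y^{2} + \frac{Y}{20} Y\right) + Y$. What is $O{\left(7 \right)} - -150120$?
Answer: $\frac{3003569}{20} \approx 1.5018 \cdot 10^{5}$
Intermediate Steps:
$O{\left(Y \right)} = Y + \frac{21 Y^{2}}{20}$ ($O{\left(Y \right)} = \left(Y^{2} + Y \frac{1}{20} Y\right) + Y = \left(Y^{2} + \frac{Y}{20} Y\right) + Y = \left(Y^{2} + \frac{Y^{2}}{20}\right) + Y = \frac{21 Y^{2}}{20} + Y = Y + \frac{21 Y^{2}}{20}$)
$O{\left(7 \right)} - -150120 = \frac{1}{20} \cdot 7 \left(20 + 21 \cdot 7\right) - -150120 = \frac{1}{20} \cdot 7 \left(20 + 147\right) + 150120 = \frac{1}{20} \cdot 7 \cdot 167 + 150120 = \frac{1169}{20} + 150120 = \frac{3003569}{20}$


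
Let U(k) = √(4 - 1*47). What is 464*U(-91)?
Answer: 464*I*√43 ≈ 3042.7*I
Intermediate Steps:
U(k) = I*√43 (U(k) = √(4 - 47) = √(-43) = I*√43)
464*U(-91) = 464*(I*√43) = 464*I*√43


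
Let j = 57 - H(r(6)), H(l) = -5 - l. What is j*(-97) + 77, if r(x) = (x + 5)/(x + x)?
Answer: -72311/12 ≈ -6025.9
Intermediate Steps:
r(x) = (5 + x)/(2*x) (r(x) = (5 + x)/((2*x)) = (5 + x)*(1/(2*x)) = (5 + x)/(2*x))
j = 755/12 (j = 57 - (-5 - (5 + 6)/(2*6)) = 57 - (-5 - 11/(2*6)) = 57 - (-5 - 1*11/12) = 57 - (-5 - 11/12) = 57 - 1*(-71/12) = 57 + 71/12 = 755/12 ≈ 62.917)
j*(-97) + 77 = (755/12)*(-97) + 77 = -73235/12 + 77 = -72311/12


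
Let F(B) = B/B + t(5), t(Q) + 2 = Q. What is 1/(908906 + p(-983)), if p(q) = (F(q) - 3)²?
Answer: 1/908907 ≈ 1.1002e-6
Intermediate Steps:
t(Q) = -2 + Q
F(B) = 4 (F(B) = B/B + (-2 + 5) = 1 + 3 = 4)
p(q) = 1 (p(q) = (4 - 3)² = 1² = 1)
1/(908906 + p(-983)) = 1/(908906 + 1) = 1/908907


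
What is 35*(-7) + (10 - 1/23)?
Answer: -5406/23 ≈ -235.04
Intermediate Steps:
35*(-7) + (10 - 1/23) = -245 + (10 - 1*1/23) = -245 + (10 - 1/23) = -245 + 229/23 = -5406/23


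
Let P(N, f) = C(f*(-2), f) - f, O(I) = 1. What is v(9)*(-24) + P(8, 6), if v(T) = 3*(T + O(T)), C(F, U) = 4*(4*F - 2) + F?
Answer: -938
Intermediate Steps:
C(F, U) = -8 + 17*F (C(F, U) = 4*(-2 + 4*F) + F = (-8 + 16*F) + F = -8 + 17*F)
P(N, f) = -8 - 35*f (P(N, f) = (-8 + 17*(f*(-2))) - f = (-8 + 17*(-2*f)) - f = (-8 - 34*f) - f = -8 - 35*f)
v(T) = 3 + 3*T (v(T) = 3*(T + 1) = 3*(1 + T) = 3 + 3*T)
v(9)*(-24) + P(8, 6) = (3 + 3*9)*(-24) + (-8 - 35*6) = (3 + 27)*(-24) + (-8 - 210) = 30*(-24) - 218 = -720 - 218 = -938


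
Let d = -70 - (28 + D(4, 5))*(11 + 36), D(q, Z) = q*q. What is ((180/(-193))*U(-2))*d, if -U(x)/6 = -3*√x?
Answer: 6927120*I*√2/193 ≈ 50759.0*I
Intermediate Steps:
D(q, Z) = q²
U(x) = 18*√x (U(x) = -(-18)*√x = 18*√x)
d = -2138 (d = -70 - (28 + 4²)*(11 + 36) = -70 - (28 + 16)*47 = -70 - 44*47 = -70 - 1*2068 = -70 - 2068 = -2138)
((180/(-193))*U(-2))*d = ((180/(-193))*(18*√(-2)))*(-2138) = ((180*(-1/193))*(18*(I*√2)))*(-2138) = -3240*I*√2/193*(-2138) = 6927120*I*√2/193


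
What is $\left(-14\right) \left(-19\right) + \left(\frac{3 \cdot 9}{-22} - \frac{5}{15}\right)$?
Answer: $\frac{17453}{66} \approx 264.44$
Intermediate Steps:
$\left(-14\right) \left(-19\right) + \left(\frac{3 \cdot 9}{-22} - \frac{5}{15}\right) = 266 + \left(27 \left(- \frac{1}{22}\right) - \frac{1}{3}\right) = 266 - \frac{103}{66} = \frac{17453}{66}$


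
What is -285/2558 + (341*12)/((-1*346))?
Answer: -5282973/442534 ≈ -11.938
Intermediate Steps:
-285/2558 + (341*12)/((-1*346)) = -285*1/2558 + 4092/(-346) = -285/2558 + 4092*(-1/346) = -285/2558 - 2046/173 = -5282973/442534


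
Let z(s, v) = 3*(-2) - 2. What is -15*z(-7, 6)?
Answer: 120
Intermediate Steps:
z(s, v) = -8 (z(s, v) = -6 - 2 = -8)
-15*z(-7, 6) = -15*(-8) = 120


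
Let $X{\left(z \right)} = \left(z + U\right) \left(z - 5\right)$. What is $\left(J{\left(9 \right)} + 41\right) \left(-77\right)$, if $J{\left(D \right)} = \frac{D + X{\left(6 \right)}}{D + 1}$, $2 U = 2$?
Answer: $- \frac{16401}{5} \approx -3280.2$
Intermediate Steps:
$U = 1$ ($U = \frac{1}{2} \cdot 2 = 1$)
$X{\left(z \right)} = \left(1 + z\right) \left(-5 + z\right)$ ($X{\left(z \right)} = \left(z + 1\right) \left(z - 5\right) = \left(1 + z\right) \left(-5 + z\right)$)
$J{\left(D \right)} = \frac{7 + D}{1 + D}$ ($J{\left(D \right)} = \frac{D - \left(29 - 36\right)}{D + 1} = \frac{D - -7}{1 + D} = \frac{D + 7}{1 + D} = \frac{7 + D}{1 + D}$)
$\left(J{\left(9 \right)} + 41\right) \left(-77\right) = \left(\frac{7 + 9}{1 + 9} + 41\right) \left(-77\right) = \left(\frac{1}{10} \cdot 16 + 41\right) \left(-77\right) = \left(\frac{8}{5} + 41\right) \left(-77\right) = \frac{213}{5} \left(-77\right) = - \frac{16401}{5}$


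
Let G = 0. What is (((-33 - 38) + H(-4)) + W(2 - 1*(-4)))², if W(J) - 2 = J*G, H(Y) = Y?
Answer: 5329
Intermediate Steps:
W(J) = 2 (W(J) = 2 + J*0 = 2 + 0 = 2)
(((-33 - 38) + H(-4)) + W(2 - 1*(-4)))² = (((-33 - 38) - 4) + 2)² = ((-71 - 4) + 2)² = (-75 + 2)² = (-73)² = 5329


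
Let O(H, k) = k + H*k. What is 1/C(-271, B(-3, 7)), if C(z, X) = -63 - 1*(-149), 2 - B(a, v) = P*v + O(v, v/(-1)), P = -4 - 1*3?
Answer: 1/86 ≈ 0.011628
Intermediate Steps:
P = -7 (P = -4 - 3 = -7)
B(a, v) = 2 + 7*v + v*(1 + v) (B(a, v) = 2 - (-7*v + (v/(-1))*(1 + v)) = 2 - (-7*v + (v*(-1))*(1 + v)) = 2 - (-7*v + (-v)*(1 + v)) = 2 - (-7*v - v*(1 + v)) = 2 + (7*v + v*(1 + v)) = 2 + 7*v + v*(1 + v))
C(z, X) = 86 (C(z, X) = -63 + 149 = 86)
1/C(-271, B(-3, 7)) = 1/86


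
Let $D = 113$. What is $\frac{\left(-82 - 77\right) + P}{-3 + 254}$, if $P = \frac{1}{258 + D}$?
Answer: $- \frac{58988}{93121} \approx -0.63346$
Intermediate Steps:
$P = \frac{1}{371}$ ($P = \frac{1}{258 + 113} = \frac{1}{371} \approx 0.0026954$)
$\frac{\left(-82 - 77\right) + P}{-3 + 254} = \frac{\left(-82 - 77\right) + \frac{1}{371}}{-3 + 254} = \frac{\left(-82 - 77\right) + \frac{1}{371}}{251} = \left(-159 + \frac{1}{371}\right) \frac{1}{251} = \left(- \frac{58988}{371}\right) \frac{1}{251} = - \frac{58988}{93121}$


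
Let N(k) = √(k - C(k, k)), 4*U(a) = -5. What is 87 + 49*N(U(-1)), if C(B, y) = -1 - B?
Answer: 87 + 49*I*√6/2 ≈ 87.0 + 60.013*I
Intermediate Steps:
U(a) = -5/4 (U(a) = (¼)*(-5) = -5/4)
N(k) = √(1 + 2*k) (N(k) = √(k - (-1 - k)) = √(k + (1 + k)) = √(1 + 2*k))
87 + 49*N(U(-1)) = 87 + 49*√(1 + 2*(-5/4)) = 87 + 49*√(1 - 5/2) = 87 + 49*√(-3/2) = 87 + 49*(I*√6/2) = 87 + 49*I*√6/2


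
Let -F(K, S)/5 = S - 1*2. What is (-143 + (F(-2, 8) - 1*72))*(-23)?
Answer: 5635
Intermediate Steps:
F(K, S) = 10 - 5*S (F(K, S) = -5*(S - 1*2) = -5*(S - 2) = -5*(-2 + S) = 10 - 5*S)
(-143 + (F(-2, 8) - 1*72))*(-23) = (-143 + ((10 - 5*8) - 1*72))*(-23) = (-143 + ((10 - 40) - 72))*(-23) = (-143 + (-30 - 72))*(-23) = (-143 - 102)*(-23) = -245*(-23) = 5635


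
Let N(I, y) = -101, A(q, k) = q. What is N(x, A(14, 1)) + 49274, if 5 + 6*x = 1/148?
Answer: 49173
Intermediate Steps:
x = -739/888 (x = -⅚ + (⅙)/148 = -⅚ + (⅙)*(1/148) = -⅚ + 1/888 = -739/888 ≈ -0.83221)
N(x, A(14, 1)) + 49274 = -101 + 49274 = 49173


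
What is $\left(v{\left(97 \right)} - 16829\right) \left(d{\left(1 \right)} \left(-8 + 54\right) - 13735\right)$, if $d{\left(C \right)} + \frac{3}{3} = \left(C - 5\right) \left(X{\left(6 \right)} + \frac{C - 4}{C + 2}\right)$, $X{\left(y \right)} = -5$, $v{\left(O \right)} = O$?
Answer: $212111564$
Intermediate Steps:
$d{\left(C \right)} = -1 + \left(-5 + C\right) \left(-5 + \frac{-4 + C}{2 + C}\right)$ ($d{\left(C \right)} = -1 + \left(C - 5\right) \left(-5 + \frac{C - 4}{C + 2}\right) = -1 + \left(-5 + C\right) \left(-5 + \frac{-4 + C}{2 + C}\right)$)
$\left(v{\left(97 \right)} - 16829\right) \left(d{\left(1 \right)} \left(-8 + 54\right) - 13735\right) = \left(97 - 16829\right) \left(\frac{68 - 4 \cdot 1^{2} + 5 \cdot 1}{2 + 1} \left(-8 + 54\right) - 13735\right) = - 16732 \left(\frac{68 - 4 + 5}{3} \cdot 46 - 13735\right) = - 16732 \left(\frac{1}{3} \cdot 69 \cdot 46 - 13735\right) = - 16732 \left(23 \cdot 46 - 13735\right) = - 16732 \left(1058 - 13735\right) = \left(-16732\right) \left(-12677\right) = 212111564$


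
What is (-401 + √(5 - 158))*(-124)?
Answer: 49724 - 372*I*√17 ≈ 49724.0 - 1533.8*I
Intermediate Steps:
(-401 + √(5 - 158))*(-124) = (-401 + √(-153))*(-124) = (-401 + 3*I*√17)*(-124) = 49724 - 372*I*√17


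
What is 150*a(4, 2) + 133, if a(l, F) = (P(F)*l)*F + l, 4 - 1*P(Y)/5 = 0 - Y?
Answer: 36733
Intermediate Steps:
P(Y) = 20 + 5*Y (P(Y) = 20 - 5*(0 - Y) = 20 - (-5)*Y = 20 + 5*Y)
a(l, F) = l + F*l*(20 + 5*F) (a(l, F) = ((20 + 5*F)*l)*F + l = (l*(20 + 5*F))*F + l = F*l*(20 + 5*F) + l = l + F*l*(20 + 5*F))
150*a(4, 2) + 133 = 150*(4*(1 + 5*2*(4 + 2))) + 133 = 150*(4*(1 + 5*2*6)) + 133 = 150*(4*(1 + 60)) + 133 = 150*(4*61) + 133 = 150*244 + 133 = 36600 + 133 = 36733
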